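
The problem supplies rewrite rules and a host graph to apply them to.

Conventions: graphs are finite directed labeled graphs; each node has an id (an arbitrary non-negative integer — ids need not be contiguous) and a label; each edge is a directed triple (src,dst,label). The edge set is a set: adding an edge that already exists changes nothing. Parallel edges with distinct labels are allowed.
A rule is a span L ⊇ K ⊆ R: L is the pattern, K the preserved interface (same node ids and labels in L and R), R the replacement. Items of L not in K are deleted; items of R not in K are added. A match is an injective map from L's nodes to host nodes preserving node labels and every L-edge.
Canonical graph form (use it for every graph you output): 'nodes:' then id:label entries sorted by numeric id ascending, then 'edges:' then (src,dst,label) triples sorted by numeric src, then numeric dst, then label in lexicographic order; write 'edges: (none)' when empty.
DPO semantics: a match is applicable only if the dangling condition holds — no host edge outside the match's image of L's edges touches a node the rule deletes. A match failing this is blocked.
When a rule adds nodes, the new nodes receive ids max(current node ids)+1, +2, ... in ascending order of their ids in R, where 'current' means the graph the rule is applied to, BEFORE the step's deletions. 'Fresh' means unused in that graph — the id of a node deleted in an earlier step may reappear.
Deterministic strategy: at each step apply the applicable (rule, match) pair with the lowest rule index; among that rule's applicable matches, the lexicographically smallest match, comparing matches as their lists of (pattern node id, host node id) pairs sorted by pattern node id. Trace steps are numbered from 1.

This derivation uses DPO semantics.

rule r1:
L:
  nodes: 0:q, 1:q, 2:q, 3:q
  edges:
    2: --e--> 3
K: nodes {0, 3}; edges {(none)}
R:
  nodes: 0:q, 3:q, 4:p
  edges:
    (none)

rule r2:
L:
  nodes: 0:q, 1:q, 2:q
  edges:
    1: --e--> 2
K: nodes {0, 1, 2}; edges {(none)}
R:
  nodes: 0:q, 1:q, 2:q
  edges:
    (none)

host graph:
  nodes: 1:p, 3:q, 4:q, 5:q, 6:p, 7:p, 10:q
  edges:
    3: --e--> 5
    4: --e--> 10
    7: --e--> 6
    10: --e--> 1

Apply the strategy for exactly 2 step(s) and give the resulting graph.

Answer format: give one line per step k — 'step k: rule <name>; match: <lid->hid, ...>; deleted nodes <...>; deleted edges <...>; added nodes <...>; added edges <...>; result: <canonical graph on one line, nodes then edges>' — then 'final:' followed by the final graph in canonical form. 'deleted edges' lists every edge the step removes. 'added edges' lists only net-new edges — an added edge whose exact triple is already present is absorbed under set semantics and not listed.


step 1: rule r2; match: 0->3, 1->4, 2->10; deleted nodes (none); deleted edges (4,10,e); added nodes (none); added edges (none); result: nodes: 1:p, 3:q, 4:q, 5:q, 6:p, 7:p, 10:q edges: (3,5,e); (7,6,e); (10,1,e)
step 2: rule r1; match: 0->10, 1->4, 2->3, 3->5; deleted nodes 3, 4; deleted edges (3,5,e); added nodes 11; added edges (none); result: nodes: 1:p, 5:q, 6:p, 7:p, 10:q, 11:p edges: (7,6,e); (10,1,e)
final:
nodes: 1:p, 5:q, 6:p, 7:p, 10:q, 11:p
edges: (7,6,e); (10,1,e)


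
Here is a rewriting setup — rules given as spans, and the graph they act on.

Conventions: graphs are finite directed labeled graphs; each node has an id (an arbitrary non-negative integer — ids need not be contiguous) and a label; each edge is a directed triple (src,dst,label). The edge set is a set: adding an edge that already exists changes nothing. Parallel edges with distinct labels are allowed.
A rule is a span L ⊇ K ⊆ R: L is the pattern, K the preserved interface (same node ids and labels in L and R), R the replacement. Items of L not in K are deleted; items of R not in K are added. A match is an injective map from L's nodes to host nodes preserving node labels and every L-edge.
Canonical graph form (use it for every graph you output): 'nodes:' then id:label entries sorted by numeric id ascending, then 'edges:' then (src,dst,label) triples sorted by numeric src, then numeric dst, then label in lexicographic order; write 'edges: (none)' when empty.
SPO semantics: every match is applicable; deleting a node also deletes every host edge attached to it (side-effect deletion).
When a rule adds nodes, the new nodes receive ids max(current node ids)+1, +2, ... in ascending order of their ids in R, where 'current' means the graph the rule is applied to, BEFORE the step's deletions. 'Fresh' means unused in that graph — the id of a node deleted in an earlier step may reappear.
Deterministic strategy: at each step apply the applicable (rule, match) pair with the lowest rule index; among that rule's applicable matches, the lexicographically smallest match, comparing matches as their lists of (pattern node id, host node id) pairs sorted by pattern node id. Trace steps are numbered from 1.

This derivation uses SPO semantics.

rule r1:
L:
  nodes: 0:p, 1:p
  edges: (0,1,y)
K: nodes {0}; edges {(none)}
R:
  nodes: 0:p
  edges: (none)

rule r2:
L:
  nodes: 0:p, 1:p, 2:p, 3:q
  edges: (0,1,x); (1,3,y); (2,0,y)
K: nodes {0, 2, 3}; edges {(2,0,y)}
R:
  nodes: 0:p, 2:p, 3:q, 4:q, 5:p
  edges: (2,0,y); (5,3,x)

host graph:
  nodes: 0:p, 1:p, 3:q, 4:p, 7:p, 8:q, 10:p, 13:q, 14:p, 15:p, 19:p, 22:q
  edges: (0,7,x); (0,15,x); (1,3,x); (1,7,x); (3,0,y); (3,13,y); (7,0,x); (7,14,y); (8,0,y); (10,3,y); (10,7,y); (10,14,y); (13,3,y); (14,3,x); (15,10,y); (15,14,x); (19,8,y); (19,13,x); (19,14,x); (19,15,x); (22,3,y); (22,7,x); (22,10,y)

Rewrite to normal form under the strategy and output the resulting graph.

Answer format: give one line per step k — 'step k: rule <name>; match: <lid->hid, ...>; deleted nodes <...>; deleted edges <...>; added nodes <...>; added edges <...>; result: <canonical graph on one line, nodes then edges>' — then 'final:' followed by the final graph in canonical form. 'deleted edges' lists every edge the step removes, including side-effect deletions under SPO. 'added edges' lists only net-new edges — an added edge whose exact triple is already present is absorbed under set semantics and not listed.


step 1: rule r1; match: 0->7, 1->14; deleted nodes 14; deleted edges (7,14,y); (10,14,y); (14,3,x); (15,14,x); (19,14,x); added nodes (none); added edges (none); result: nodes: 0:p, 1:p, 3:q, 4:p, 7:p, 8:q, 10:p, 13:q, 15:p, 19:p, 22:q edges: (0,7,x); (0,15,x); (1,3,x); (1,7,x); (3,0,y); (3,13,y); (7,0,x); (8,0,y); (10,3,y); (10,7,y); (13,3,y); (15,10,y); (19,8,y); (19,13,x); (19,15,x); (22,3,y); (22,7,x); (22,10,y)
step 2: rule r1; match: 0->10, 1->7; deleted nodes 7; deleted edges (0,7,x); (1,7,x); (7,0,x); (10,7,y); (22,7,x); added nodes (none); added edges (none); result: nodes: 0:p, 1:p, 3:q, 4:p, 8:q, 10:p, 13:q, 15:p, 19:p, 22:q edges: (0,15,x); (1,3,x); (3,0,y); (3,13,y); (8,0,y); (10,3,y); (13,3,y); (15,10,y); (19,8,y); (19,13,x); (19,15,x); (22,3,y); (22,10,y)
step 3: rule r1; match: 0->15, 1->10; deleted nodes 10; deleted edges (10,3,y); (15,10,y); (22,10,y); added nodes (none); added edges (none); result: nodes: 0:p, 1:p, 3:q, 4:p, 8:q, 13:q, 15:p, 19:p, 22:q edges: (0,15,x); (1,3,x); (3,0,y); (3,13,y); (8,0,y); (13,3,y); (19,8,y); (19,13,x); (19,15,x); (22,3,y)
final:
nodes: 0:p, 1:p, 3:q, 4:p, 8:q, 13:q, 15:p, 19:p, 22:q
edges: (0,15,x); (1,3,x); (3,0,y); (3,13,y); (8,0,y); (13,3,y); (19,8,y); (19,13,x); (19,15,x); (22,3,y)


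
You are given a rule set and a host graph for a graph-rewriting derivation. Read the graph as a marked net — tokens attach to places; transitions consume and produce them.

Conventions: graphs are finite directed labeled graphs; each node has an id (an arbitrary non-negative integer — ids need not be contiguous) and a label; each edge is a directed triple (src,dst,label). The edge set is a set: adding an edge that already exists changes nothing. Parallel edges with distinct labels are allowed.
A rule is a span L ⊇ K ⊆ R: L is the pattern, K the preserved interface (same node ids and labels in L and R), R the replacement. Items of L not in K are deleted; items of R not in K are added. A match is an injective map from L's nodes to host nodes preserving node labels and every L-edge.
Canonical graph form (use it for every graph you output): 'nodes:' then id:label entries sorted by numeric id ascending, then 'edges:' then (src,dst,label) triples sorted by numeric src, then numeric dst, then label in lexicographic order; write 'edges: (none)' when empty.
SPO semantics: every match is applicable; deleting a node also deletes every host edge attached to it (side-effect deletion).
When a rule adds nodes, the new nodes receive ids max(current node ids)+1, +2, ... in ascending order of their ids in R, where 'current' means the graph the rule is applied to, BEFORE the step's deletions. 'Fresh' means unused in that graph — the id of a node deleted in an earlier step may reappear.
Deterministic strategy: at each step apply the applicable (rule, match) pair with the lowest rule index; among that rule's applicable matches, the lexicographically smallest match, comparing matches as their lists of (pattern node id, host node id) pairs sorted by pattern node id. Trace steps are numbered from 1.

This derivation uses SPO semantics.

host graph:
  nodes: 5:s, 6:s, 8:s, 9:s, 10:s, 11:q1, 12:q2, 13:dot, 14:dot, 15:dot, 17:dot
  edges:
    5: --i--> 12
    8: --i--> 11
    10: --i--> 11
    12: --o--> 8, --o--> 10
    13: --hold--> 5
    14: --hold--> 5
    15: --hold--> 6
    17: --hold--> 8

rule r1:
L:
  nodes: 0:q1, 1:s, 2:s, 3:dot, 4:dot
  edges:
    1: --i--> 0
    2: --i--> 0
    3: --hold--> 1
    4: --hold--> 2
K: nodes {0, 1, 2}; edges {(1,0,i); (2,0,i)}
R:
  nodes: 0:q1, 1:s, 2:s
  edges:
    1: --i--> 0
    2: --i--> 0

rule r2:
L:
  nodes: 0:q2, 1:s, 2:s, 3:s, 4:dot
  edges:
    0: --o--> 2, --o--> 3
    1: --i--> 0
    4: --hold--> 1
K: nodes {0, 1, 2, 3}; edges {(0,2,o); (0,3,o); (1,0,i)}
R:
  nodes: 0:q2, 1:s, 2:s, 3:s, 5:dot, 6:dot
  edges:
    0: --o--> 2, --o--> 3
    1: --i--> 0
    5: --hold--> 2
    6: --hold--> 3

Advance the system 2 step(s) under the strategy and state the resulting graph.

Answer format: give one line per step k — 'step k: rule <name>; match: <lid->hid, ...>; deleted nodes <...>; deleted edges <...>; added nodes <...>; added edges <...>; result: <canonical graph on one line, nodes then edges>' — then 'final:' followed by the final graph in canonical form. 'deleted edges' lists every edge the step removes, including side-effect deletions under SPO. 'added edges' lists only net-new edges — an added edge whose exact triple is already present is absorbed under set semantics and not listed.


step 1: rule r2; match: 0->12, 1->5, 2->8, 3->10, 4->13; deleted nodes 13; deleted edges (13,5,hold); added nodes 18, 19; added edges (18,8,hold); (19,10,hold); result: nodes: 5:s, 6:s, 8:s, 9:s, 10:s, 11:q1, 12:q2, 14:dot, 15:dot, 17:dot, 18:dot, 19:dot edges: (5,12,i); (8,11,i); (10,11,i); (12,8,o); (12,10,o); (14,5,hold); (15,6,hold); (17,8,hold); (18,8,hold); (19,10,hold)
step 2: rule r1; match: 0->11, 1->8, 2->10, 3->17, 4->19; deleted nodes 17, 19; deleted edges (17,8,hold); (19,10,hold); added nodes (none); added edges (none); result: nodes: 5:s, 6:s, 8:s, 9:s, 10:s, 11:q1, 12:q2, 14:dot, 15:dot, 18:dot edges: (5,12,i); (8,11,i); (10,11,i); (12,8,o); (12,10,o); (14,5,hold); (15,6,hold); (18,8,hold)
final:
nodes: 5:s, 6:s, 8:s, 9:s, 10:s, 11:q1, 12:q2, 14:dot, 15:dot, 18:dot
edges: (5,12,i); (8,11,i); (10,11,i); (12,8,o); (12,10,o); (14,5,hold); (15,6,hold); (18,8,hold)


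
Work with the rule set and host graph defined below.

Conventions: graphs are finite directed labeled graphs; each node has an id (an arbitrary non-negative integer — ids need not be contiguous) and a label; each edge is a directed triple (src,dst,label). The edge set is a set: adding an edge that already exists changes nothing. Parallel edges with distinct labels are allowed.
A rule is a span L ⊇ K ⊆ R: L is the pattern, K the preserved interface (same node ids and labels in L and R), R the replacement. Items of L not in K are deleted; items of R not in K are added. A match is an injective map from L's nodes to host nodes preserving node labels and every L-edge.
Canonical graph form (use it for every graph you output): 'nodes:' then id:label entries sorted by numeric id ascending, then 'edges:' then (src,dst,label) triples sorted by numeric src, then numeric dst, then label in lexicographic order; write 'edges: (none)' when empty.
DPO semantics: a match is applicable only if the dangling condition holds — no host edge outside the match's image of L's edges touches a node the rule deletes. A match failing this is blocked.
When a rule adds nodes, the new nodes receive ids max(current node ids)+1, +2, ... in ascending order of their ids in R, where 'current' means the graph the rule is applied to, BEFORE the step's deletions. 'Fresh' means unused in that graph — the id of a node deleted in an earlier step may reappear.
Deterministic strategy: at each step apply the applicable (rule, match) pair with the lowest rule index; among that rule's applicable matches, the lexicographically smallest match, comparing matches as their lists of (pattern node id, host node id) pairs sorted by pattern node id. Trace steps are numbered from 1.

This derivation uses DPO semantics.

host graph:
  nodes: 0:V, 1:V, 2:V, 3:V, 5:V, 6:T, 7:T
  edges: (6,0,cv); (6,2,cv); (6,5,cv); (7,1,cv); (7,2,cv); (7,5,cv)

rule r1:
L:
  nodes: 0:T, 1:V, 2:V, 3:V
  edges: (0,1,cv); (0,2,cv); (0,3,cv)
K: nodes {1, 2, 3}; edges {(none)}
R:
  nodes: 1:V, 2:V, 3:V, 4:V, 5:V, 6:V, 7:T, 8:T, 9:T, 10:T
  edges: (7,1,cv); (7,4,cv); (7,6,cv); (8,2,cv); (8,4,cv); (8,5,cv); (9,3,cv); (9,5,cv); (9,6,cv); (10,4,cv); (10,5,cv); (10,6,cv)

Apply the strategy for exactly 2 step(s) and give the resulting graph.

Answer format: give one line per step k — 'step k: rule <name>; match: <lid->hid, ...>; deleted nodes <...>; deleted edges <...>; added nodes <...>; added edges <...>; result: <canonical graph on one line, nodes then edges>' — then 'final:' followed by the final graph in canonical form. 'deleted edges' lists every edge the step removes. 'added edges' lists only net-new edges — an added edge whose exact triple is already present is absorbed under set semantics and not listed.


step 1: rule r1; match: 0->6, 1->0, 2->2, 3->5; deleted nodes 6; deleted edges (6,0,cv); (6,2,cv); (6,5,cv); added nodes 8, 9, 10, 11, 12, 13, 14; added edges (11,0,cv); (11,8,cv); (11,10,cv); (12,2,cv); (12,8,cv); (12,9,cv); (13,5,cv); (13,9,cv); (13,10,cv); (14,8,cv); (14,9,cv); (14,10,cv); result: nodes: 0:V, 1:V, 2:V, 3:V, 5:V, 7:T, 8:V, 9:V, 10:V, 11:T, 12:T, 13:T, 14:T edges: (7,1,cv); (7,2,cv); (7,5,cv); (11,0,cv); (11,8,cv); (11,10,cv); (12,2,cv); (12,8,cv); (12,9,cv); (13,5,cv); (13,9,cv); (13,10,cv); (14,8,cv); (14,9,cv); (14,10,cv)
step 2: rule r1; match: 0->7, 1->1, 2->2, 3->5; deleted nodes 7; deleted edges (7,1,cv); (7,2,cv); (7,5,cv); added nodes 15, 16, 17, 18, 19, 20, 21; added edges (18,1,cv); (18,15,cv); (18,17,cv); (19,2,cv); (19,15,cv); (19,16,cv); (20,5,cv); (20,16,cv); (20,17,cv); (21,15,cv); (21,16,cv); (21,17,cv); result: nodes: 0:V, 1:V, 2:V, 3:V, 5:V, 8:V, 9:V, 10:V, 11:T, 12:T, 13:T, 14:T, 15:V, 16:V, 17:V, 18:T, 19:T, 20:T, 21:T edges: (11,0,cv); (11,8,cv); (11,10,cv); (12,2,cv); (12,8,cv); (12,9,cv); (13,5,cv); (13,9,cv); (13,10,cv); (14,8,cv); (14,9,cv); (14,10,cv); (18,1,cv); (18,15,cv); (18,17,cv); (19,2,cv); (19,15,cv); (19,16,cv); (20,5,cv); (20,16,cv); (20,17,cv); (21,15,cv); (21,16,cv); (21,17,cv)
final:
nodes: 0:V, 1:V, 2:V, 3:V, 5:V, 8:V, 9:V, 10:V, 11:T, 12:T, 13:T, 14:T, 15:V, 16:V, 17:V, 18:T, 19:T, 20:T, 21:T
edges: (11,0,cv); (11,8,cv); (11,10,cv); (12,2,cv); (12,8,cv); (12,9,cv); (13,5,cv); (13,9,cv); (13,10,cv); (14,8,cv); (14,9,cv); (14,10,cv); (18,1,cv); (18,15,cv); (18,17,cv); (19,2,cv); (19,15,cv); (19,16,cv); (20,5,cv); (20,16,cv); (20,17,cv); (21,15,cv); (21,16,cv); (21,17,cv)


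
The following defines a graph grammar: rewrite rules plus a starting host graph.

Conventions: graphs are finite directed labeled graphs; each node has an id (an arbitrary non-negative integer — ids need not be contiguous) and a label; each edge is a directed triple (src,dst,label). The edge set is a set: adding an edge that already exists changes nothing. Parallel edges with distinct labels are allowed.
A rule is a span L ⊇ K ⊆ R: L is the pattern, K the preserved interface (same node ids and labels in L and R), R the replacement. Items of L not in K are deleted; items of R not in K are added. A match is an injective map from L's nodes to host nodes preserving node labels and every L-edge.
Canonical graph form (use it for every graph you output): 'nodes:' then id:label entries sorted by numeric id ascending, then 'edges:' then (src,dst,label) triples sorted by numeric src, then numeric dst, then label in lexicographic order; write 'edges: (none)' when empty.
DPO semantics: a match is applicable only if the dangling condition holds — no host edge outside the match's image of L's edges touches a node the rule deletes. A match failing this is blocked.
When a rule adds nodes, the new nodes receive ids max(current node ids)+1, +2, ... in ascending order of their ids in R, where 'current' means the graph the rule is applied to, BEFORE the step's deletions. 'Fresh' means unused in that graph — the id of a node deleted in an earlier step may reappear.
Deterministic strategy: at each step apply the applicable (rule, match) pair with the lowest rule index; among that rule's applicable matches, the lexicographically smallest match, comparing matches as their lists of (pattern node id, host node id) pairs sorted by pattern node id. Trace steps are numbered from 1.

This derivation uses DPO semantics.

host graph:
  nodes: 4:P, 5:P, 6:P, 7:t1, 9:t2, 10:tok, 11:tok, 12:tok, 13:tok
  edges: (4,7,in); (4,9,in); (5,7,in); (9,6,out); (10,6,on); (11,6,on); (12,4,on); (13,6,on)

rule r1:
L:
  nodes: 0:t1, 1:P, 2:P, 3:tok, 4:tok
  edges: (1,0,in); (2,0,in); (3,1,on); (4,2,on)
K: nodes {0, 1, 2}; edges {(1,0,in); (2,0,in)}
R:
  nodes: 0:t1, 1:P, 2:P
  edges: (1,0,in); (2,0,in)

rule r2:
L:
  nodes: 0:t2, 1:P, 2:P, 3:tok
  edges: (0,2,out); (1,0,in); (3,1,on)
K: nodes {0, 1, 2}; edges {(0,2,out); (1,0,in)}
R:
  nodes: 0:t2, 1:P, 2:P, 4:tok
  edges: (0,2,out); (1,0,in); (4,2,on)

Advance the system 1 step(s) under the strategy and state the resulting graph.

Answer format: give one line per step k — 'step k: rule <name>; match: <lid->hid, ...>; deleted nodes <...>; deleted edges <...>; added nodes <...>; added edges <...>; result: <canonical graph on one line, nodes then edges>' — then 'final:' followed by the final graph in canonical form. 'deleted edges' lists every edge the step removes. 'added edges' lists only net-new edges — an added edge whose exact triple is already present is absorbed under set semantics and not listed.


step 1: rule r2; match: 0->9, 1->4, 2->6, 3->12; deleted nodes 12; deleted edges (12,4,on); added nodes 14; added edges (14,6,on); result: nodes: 4:P, 5:P, 6:P, 7:t1, 9:t2, 10:tok, 11:tok, 13:tok, 14:tok edges: (4,7,in); (4,9,in); (5,7,in); (9,6,out); (10,6,on); (11,6,on); (13,6,on); (14,6,on)
final:
nodes: 4:P, 5:P, 6:P, 7:t1, 9:t2, 10:tok, 11:tok, 13:tok, 14:tok
edges: (4,7,in); (4,9,in); (5,7,in); (9,6,out); (10,6,on); (11,6,on); (13,6,on); (14,6,on)


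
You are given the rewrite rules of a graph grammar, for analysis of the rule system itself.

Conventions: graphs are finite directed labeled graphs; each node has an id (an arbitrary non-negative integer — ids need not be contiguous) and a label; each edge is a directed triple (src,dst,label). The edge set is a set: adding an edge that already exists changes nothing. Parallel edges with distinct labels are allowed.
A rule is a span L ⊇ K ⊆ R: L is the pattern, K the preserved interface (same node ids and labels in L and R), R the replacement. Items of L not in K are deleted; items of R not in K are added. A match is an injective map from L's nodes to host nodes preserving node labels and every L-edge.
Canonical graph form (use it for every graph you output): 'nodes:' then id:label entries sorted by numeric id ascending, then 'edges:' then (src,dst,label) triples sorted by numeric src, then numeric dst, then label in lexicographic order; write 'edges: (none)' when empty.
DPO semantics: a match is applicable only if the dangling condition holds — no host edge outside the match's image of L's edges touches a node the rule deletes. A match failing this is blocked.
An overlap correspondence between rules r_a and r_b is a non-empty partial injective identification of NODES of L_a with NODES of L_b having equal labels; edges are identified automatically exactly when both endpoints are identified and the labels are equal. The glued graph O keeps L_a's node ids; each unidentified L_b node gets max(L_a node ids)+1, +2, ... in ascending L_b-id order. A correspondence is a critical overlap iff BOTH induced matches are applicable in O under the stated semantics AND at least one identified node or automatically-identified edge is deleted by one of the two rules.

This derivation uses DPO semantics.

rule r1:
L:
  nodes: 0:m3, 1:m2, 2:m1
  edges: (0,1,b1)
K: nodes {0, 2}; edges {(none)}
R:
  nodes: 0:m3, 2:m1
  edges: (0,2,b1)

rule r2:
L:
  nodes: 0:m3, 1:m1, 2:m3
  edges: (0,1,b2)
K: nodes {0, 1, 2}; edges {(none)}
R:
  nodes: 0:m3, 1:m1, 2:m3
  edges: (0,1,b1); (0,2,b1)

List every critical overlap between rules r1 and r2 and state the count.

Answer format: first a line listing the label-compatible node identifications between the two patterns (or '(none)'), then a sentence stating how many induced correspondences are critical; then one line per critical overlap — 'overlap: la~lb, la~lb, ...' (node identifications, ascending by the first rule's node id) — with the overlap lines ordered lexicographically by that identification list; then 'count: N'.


label-compatible node identifications between L(r1) and L(r2): 0~0, 0~2, 2~1
0 of the induced correspondences are critical overlaps of r1 and r2.
count: 0


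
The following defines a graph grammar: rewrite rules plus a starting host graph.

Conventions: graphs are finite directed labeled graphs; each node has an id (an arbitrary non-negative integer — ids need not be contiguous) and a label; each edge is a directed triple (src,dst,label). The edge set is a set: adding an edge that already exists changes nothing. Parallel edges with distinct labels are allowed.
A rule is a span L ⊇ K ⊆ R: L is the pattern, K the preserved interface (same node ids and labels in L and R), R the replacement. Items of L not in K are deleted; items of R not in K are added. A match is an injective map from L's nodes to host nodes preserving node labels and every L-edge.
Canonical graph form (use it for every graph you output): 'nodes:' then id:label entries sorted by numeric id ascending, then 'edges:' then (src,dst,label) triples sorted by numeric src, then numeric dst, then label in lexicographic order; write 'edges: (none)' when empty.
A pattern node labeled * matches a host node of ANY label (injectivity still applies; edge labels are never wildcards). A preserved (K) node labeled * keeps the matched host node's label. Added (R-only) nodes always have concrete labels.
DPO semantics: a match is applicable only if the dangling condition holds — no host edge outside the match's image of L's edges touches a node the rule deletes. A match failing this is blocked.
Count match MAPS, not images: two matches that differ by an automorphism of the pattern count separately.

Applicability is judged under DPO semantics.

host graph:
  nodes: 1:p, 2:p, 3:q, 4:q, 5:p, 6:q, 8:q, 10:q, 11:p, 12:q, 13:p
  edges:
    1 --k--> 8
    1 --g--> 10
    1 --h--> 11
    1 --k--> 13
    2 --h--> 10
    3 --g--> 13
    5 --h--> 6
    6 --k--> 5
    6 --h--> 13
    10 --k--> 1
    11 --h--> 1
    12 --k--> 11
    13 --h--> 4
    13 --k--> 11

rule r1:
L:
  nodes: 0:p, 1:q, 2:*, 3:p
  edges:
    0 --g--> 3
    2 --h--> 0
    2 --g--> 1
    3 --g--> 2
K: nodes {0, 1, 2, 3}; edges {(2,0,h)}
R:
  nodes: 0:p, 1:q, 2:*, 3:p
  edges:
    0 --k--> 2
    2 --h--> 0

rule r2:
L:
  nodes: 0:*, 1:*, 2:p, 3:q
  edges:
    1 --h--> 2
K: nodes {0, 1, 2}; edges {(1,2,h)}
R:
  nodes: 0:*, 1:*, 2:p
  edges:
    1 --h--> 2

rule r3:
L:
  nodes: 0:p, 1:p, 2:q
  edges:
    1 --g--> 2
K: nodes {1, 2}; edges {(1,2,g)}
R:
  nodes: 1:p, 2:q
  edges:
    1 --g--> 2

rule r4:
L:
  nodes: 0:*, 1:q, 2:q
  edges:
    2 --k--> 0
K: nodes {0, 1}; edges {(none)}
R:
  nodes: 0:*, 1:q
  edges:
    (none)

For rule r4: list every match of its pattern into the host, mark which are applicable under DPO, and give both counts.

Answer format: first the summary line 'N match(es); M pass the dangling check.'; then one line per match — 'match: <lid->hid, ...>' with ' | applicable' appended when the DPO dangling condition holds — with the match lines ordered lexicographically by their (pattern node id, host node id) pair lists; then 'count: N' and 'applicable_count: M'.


15 match(es); 5 pass the dangling check.
match: 0->1, 1->3, 2->10
match: 0->1, 1->4, 2->10
match: 0->1, 1->6, 2->10
match: 0->1, 1->8, 2->10
match: 0->1, 1->12, 2->10
match: 0->5, 1->3, 2->6
match: 0->5, 1->4, 2->6
match: 0->5, 1->8, 2->6
match: 0->5, 1->10, 2->6
match: 0->5, 1->12, 2->6
match: 0->11, 1->3, 2->12 | applicable
match: 0->11, 1->4, 2->12 | applicable
match: 0->11, 1->6, 2->12 | applicable
match: 0->11, 1->8, 2->12 | applicable
match: 0->11, 1->10, 2->12 | applicable
count: 15
applicable_count: 5


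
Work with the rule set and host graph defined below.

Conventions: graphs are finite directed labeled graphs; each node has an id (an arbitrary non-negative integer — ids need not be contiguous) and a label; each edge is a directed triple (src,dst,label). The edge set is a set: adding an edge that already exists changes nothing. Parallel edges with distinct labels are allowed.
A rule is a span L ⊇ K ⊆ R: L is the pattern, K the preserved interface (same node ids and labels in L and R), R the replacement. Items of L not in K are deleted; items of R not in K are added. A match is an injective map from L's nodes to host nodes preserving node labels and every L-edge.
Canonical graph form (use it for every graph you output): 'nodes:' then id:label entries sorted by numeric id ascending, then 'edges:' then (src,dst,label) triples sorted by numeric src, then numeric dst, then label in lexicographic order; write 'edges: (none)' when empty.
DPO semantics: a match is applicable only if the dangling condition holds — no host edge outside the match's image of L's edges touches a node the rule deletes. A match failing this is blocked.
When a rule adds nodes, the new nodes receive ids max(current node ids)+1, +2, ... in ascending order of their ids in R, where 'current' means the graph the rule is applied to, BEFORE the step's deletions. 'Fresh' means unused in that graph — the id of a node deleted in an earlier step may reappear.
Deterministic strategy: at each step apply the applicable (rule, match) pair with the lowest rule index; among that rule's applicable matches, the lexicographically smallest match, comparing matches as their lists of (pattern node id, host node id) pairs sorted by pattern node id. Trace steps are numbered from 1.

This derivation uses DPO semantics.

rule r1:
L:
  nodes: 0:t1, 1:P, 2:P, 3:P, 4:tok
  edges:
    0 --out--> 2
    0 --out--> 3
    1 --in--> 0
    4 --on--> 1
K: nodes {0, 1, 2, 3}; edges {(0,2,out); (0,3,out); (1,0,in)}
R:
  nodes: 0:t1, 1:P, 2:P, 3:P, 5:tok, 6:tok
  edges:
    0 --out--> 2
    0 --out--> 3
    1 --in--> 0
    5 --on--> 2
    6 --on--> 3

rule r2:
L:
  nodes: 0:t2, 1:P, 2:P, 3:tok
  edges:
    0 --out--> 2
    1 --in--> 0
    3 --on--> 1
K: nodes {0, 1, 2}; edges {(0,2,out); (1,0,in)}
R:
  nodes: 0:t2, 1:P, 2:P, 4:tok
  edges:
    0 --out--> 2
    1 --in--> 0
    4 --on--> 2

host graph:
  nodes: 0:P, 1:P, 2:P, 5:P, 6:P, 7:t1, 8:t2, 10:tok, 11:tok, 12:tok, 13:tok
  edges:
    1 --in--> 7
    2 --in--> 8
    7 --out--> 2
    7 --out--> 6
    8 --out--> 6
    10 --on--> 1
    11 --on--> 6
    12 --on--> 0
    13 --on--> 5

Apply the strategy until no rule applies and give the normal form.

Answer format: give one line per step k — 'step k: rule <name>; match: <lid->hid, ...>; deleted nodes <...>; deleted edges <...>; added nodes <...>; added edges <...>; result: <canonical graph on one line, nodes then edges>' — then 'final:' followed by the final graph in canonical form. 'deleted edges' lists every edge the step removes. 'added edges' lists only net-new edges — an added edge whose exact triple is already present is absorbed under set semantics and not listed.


step 1: rule r1; match: 0->7, 1->1, 2->2, 3->6, 4->10; deleted nodes 10; deleted edges (10,1,on); added nodes 14, 15; added edges (14,2,on); (15,6,on); result: nodes: 0:P, 1:P, 2:P, 5:P, 6:P, 7:t1, 8:t2, 11:tok, 12:tok, 13:tok, 14:tok, 15:tok edges: (1,7,in); (2,8,in); (7,2,out); (7,6,out); (8,6,out); (11,6,on); (12,0,on); (13,5,on); (14,2,on); (15,6,on)
step 2: rule r2; match: 0->8, 1->2, 2->6, 3->14; deleted nodes 14; deleted edges (14,2,on); added nodes 16; added edges (16,6,on); result: nodes: 0:P, 1:P, 2:P, 5:P, 6:P, 7:t1, 8:t2, 11:tok, 12:tok, 13:tok, 15:tok, 16:tok edges: (1,7,in); (2,8,in); (7,2,out); (7,6,out); (8,6,out); (11,6,on); (12,0,on); (13,5,on); (15,6,on); (16,6,on)
final:
nodes: 0:P, 1:P, 2:P, 5:P, 6:P, 7:t1, 8:t2, 11:tok, 12:tok, 13:tok, 15:tok, 16:tok
edges: (1,7,in); (2,8,in); (7,2,out); (7,6,out); (8,6,out); (11,6,on); (12,0,on); (13,5,on); (15,6,on); (16,6,on)


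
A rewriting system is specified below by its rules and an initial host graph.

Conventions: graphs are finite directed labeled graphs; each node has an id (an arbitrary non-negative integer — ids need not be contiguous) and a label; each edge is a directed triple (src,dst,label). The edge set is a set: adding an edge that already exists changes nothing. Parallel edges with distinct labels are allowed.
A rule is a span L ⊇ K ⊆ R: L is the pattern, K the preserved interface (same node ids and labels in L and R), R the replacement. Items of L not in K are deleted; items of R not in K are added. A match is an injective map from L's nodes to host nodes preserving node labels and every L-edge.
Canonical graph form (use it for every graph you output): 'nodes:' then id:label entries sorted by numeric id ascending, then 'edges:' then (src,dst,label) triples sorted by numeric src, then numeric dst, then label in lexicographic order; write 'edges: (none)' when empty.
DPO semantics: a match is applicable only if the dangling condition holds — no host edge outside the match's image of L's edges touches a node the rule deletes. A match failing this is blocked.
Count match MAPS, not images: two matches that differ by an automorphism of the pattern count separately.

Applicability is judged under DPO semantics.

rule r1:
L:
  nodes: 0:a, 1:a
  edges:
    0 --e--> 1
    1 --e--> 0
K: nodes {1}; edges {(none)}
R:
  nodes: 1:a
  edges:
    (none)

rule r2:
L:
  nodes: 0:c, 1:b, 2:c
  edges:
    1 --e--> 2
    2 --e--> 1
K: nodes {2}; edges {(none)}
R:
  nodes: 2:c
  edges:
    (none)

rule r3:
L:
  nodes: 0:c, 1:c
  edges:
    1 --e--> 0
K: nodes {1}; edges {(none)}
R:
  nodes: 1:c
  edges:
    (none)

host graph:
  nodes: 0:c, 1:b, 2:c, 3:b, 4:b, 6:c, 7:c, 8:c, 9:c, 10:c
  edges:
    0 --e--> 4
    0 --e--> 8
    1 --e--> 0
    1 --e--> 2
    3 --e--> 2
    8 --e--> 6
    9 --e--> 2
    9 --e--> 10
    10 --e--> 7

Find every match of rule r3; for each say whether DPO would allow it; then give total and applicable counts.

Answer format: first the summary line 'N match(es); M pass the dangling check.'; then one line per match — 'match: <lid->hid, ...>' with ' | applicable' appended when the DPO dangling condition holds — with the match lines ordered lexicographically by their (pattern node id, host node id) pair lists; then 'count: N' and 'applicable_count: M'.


5 match(es); 2 pass the dangling check.
match: 0->2, 1->9
match: 0->6, 1->8 | applicable
match: 0->7, 1->10 | applicable
match: 0->8, 1->0
match: 0->10, 1->9
count: 5
applicable_count: 2


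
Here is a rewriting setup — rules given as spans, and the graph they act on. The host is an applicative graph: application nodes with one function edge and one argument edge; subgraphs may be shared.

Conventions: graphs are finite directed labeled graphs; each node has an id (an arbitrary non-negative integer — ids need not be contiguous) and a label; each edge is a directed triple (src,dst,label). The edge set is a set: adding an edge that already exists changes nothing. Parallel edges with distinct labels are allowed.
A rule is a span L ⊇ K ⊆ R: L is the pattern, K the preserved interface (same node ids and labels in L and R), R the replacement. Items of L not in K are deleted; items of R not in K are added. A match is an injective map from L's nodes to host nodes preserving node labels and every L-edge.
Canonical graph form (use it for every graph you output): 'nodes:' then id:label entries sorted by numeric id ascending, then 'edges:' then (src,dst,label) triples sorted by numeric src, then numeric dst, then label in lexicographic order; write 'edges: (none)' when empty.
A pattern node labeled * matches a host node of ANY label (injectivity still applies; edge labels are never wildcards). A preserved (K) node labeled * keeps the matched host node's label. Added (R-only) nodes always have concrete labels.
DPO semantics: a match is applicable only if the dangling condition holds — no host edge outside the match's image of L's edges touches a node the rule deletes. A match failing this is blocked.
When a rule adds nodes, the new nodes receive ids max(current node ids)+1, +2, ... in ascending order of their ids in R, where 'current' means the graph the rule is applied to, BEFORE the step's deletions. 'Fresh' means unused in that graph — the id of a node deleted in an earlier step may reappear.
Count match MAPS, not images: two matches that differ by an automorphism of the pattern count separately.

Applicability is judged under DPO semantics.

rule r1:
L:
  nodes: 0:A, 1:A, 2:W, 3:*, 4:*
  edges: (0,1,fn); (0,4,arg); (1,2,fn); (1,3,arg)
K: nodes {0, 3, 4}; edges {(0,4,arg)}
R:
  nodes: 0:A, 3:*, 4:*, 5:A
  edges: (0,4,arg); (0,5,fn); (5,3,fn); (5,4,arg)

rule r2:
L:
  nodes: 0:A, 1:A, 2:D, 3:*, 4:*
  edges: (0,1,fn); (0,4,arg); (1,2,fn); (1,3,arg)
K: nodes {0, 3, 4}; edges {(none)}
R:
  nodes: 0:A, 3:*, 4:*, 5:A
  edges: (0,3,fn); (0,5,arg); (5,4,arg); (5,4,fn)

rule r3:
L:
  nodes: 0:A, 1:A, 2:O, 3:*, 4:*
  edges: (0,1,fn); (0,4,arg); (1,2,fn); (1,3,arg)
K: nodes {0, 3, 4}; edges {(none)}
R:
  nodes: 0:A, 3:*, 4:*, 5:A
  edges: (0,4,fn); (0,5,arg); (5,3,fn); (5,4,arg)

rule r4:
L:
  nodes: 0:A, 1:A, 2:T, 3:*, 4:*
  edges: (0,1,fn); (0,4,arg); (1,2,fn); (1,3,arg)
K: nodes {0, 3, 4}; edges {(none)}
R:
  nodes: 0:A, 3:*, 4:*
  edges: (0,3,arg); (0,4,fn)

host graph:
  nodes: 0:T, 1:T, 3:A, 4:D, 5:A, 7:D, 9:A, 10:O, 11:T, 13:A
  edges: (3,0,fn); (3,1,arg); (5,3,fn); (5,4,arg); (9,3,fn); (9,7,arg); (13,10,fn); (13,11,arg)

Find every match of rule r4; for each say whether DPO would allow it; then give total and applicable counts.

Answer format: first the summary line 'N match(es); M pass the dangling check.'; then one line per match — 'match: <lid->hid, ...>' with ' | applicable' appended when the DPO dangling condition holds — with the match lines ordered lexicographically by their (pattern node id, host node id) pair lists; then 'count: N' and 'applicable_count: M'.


2 match(es); 0 pass the dangling check.
match: 0->5, 1->3, 2->0, 3->1, 4->4
match: 0->9, 1->3, 2->0, 3->1, 4->7
count: 2
applicable_count: 0


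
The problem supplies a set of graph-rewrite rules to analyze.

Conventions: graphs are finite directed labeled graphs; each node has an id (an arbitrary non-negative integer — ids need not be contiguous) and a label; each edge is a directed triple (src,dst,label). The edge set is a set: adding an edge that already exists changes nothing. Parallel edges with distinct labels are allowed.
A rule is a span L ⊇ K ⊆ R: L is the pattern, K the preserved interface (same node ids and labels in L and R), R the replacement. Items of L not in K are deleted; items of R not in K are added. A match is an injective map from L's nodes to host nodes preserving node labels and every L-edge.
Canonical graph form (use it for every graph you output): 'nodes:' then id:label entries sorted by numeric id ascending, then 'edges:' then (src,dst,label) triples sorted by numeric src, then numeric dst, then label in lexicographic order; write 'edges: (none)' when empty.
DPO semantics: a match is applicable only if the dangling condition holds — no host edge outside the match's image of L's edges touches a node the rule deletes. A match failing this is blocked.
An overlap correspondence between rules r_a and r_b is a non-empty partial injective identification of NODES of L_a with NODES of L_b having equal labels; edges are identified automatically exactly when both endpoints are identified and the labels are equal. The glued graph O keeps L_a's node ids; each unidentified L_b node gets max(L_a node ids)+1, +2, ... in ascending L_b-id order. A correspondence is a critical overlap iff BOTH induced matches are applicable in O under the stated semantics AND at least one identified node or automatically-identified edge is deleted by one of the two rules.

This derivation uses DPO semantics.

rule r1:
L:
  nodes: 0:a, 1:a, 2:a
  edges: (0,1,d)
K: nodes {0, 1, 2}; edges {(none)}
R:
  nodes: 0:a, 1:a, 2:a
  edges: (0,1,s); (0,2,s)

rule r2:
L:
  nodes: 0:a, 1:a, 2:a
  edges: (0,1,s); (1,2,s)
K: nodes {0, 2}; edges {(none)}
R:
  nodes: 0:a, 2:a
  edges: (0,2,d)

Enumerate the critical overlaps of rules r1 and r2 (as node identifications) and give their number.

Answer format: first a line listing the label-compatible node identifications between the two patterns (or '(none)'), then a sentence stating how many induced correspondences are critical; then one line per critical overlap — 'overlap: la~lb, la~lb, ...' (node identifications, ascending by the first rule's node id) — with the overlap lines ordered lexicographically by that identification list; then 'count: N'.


label-compatible node identifications between L(r1) and L(r2): 0~0, 0~1, 0~2, 1~0, 1~1, 1~2, 2~0, 2~1, 2~2
7 of the induced correspondences are critical overlaps of r1 and r2.
overlap: 0~0, 1~2, 2~1
overlap: 0~0, 2~1
overlap: 0~2, 1~0, 2~1
overlap: 0~2, 2~1
overlap: 1~0, 2~1
overlap: 1~2, 2~1
overlap: 2~1
count: 7


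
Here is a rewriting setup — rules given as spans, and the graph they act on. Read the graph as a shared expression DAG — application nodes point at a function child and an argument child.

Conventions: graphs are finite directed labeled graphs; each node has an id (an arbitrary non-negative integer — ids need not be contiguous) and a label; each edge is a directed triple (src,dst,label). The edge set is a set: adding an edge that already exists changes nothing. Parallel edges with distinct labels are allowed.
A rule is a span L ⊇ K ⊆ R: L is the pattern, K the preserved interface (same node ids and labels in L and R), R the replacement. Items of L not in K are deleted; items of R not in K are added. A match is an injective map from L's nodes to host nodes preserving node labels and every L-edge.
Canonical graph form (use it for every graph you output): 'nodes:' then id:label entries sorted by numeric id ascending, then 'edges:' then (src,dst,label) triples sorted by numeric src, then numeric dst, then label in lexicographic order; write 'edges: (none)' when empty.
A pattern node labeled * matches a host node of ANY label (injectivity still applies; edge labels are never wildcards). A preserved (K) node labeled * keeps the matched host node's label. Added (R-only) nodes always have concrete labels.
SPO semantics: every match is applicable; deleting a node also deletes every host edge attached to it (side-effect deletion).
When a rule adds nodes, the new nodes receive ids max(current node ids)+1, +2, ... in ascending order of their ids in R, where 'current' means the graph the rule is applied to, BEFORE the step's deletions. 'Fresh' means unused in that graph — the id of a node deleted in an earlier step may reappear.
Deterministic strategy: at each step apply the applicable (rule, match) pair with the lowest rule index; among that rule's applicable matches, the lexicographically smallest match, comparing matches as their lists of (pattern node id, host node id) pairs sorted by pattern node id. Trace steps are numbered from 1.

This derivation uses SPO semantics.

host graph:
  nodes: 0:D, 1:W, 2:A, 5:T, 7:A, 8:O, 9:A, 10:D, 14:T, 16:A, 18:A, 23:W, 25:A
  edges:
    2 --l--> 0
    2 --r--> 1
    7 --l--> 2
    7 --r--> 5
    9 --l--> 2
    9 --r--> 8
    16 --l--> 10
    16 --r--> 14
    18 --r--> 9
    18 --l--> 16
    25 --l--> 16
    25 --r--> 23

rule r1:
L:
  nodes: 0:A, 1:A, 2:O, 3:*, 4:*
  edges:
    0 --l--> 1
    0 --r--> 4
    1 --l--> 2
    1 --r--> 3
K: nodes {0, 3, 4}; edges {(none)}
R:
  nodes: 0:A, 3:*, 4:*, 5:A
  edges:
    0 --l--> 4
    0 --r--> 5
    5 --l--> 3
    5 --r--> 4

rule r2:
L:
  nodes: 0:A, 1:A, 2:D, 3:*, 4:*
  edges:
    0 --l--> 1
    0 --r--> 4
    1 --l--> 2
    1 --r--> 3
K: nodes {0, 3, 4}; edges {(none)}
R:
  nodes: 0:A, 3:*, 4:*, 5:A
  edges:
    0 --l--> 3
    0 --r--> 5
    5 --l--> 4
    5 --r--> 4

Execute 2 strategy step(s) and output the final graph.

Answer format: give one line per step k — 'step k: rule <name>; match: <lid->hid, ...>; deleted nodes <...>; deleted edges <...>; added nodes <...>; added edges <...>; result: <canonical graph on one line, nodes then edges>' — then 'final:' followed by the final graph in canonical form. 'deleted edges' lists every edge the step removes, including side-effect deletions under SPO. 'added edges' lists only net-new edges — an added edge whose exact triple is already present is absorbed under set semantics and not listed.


step 1: rule r2; match: 0->7, 1->2, 2->0, 3->1, 4->5; deleted nodes 0, 2; deleted edges (2,0,l); (2,1,r); (7,2,l); (7,5,r); (9,2,l); added nodes 26; added edges (7,1,l); (7,26,r); (26,5,l); (26,5,r); result: nodes: 1:W, 5:T, 7:A, 8:O, 9:A, 10:D, 14:T, 16:A, 18:A, 23:W, 25:A, 26:A edges: (7,1,l); (7,26,r); (9,8,r); (16,10,l); (16,14,r); (18,9,r); (18,16,l); (25,16,l); (25,23,r); (26,5,l); (26,5,r)
step 2: rule r2; match: 0->18, 1->16, 2->10, 3->14, 4->9; deleted nodes 10, 16; deleted edges (16,10,l); (16,14,r); (18,9,r); (18,16,l); (25,16,l); added nodes 27; added edges (18,14,l); (18,27,r); (27,9,l); (27,9,r); result: nodes: 1:W, 5:T, 7:A, 8:O, 9:A, 14:T, 18:A, 23:W, 25:A, 26:A, 27:A edges: (7,1,l); (7,26,r); (9,8,r); (18,14,l); (18,27,r); (25,23,r); (26,5,l); (26,5,r); (27,9,l); (27,9,r)
final:
nodes: 1:W, 5:T, 7:A, 8:O, 9:A, 14:T, 18:A, 23:W, 25:A, 26:A, 27:A
edges: (7,1,l); (7,26,r); (9,8,r); (18,14,l); (18,27,r); (25,23,r); (26,5,l); (26,5,r); (27,9,l); (27,9,r)
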